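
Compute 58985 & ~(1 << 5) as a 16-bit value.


58985 & ~(1 << 5) = 58953

58953


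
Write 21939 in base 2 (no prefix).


21939 = 101010110110011 in binary

101010110110011


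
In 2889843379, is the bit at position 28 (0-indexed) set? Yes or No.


0b10101100001111111000001010110011, bit 28 = 0. No

No


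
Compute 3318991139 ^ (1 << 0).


3318991139 ^ (1 << 0) = 3318991139 ^ 1 = 3318991138

3318991138


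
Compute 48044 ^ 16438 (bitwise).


0b1011101110101100 ^ 0b100000000110110 = 0b1111101110011010 = 64410

64410


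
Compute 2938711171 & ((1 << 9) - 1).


2938711171 & 511 = 131

131


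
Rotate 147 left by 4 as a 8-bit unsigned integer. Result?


Rotate 0b10010011 left by 4 (8-bit) = 0b111001 = 57

57


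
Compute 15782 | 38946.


0b11110110100110 | 0b1001100000100010 = 0b1011110110100110 = 48550

48550


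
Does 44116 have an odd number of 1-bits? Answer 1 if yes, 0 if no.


0b1010110001010100 has 7 ones => parity 1

1


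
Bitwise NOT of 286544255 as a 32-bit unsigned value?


~0b10001000101000101000101111111 = 0b11101110111010111010111010000000 = 4008423040 (32-bit unsigned)

4008423040


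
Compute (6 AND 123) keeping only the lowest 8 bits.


Step 1: 6 & 123 = 2
Step 2: 2 & 255 = 2

2


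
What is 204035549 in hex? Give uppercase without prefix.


204035549 = C2955DD hex

C2955DD


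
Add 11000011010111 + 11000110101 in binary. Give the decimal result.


11000011010111 + 11000110101 = 11011100001100 = 14092

14092


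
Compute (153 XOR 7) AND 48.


Step 1: 153 ^ 7 = 158
Step 2: 158 & 48 = 16

16


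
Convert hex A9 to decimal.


A9 hex = 169 decimal

169


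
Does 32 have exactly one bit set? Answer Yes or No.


0b100000. Only one bit set => Yes

Yes


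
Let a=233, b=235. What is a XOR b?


233 ^ 235 = 2

2


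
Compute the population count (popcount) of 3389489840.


0b11001010000001111000001010110000 has 12 set bits

12


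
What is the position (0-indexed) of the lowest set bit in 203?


0b11001011. Lowest set bit at position 0

0


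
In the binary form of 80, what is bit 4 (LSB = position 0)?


0b1010000, position 4 = 1

1


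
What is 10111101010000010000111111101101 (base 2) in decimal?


10111101010000010000111111101101 in decimal = 3175157741

3175157741


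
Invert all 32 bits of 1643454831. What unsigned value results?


1643454831 ^ 4294967295 = 2651512464

2651512464


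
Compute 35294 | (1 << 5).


35294 | (1 << 5) = 35294 | 32 = 35326

35326


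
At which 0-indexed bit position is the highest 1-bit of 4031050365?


0b11110000010001001111001001111101. Highest set bit at position 31

31


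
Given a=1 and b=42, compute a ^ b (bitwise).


1 ^ 42 = 43

43


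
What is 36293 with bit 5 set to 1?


36293 | (1 << 5) = 36293 | 32 = 36325

36325


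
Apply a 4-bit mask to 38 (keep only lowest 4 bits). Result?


38 & 15 = 6

6


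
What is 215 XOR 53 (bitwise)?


0b11010111 ^ 0b110101 = 0b11100010 = 226

226


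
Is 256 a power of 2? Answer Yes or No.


0b100000000. Only one bit set => Yes

Yes


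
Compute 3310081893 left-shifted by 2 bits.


0b11000101010010111101011101100101 << 2 = 0b1100010101001011110101110110010100 = 13240327572

13240327572


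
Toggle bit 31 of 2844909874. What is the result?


2844909874 ^ (1 << 31) = 2844909874 ^ 2147483648 = 697426226

697426226


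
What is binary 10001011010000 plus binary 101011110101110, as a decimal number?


10001011010000 + 101011110101110 = 111101001111110 = 31358

31358


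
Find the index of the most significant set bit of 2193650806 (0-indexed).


0b10000010110000000111010001110110. Highest set bit at position 31

31


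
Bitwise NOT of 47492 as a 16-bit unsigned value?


~0b1011100110000100 = 0b100011001111011 = 18043 (16-bit unsigned)

18043


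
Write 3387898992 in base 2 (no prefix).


3387898992 = 11001001111011110011110001110000 in binary

11001001111011110011110001110000


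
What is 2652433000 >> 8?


0b10011110000110001110101001101000 >> 8 = 0b100111100001100011101010 = 10361066

10361066


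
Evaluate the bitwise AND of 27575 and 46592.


0b110101110110111 & 0b1011011000000000 = 0b10001000000000 = 8704

8704


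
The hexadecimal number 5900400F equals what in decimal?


5900400F hex = 1493188623 decimal

1493188623


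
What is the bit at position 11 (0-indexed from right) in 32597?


0b111111101010101, position 11 = 1

1


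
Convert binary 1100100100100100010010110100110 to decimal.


1100100100100100010010110100110 in decimal = 1687299494

1687299494


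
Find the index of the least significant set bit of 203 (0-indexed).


0b11001011. Lowest set bit at position 0

0


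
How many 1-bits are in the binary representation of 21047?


0b101001000110111 has 8 set bits

8


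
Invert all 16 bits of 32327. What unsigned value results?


32327 ^ 65535 = 33208

33208


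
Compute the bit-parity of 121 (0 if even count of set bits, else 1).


0b1111001 has 5 ones => parity 1

1


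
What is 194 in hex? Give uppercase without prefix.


194 = C2 hex

C2


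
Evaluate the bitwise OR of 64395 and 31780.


0b1111101110001011 | 0b111110000100100 = 0b1111111110101111 = 65455

65455


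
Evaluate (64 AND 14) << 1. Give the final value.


Step 1: 64 & 14 = 0
Step 2: 0 << 1 = 0

0


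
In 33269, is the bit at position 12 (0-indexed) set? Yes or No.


0b1000000111110101, bit 12 = 0. No

No


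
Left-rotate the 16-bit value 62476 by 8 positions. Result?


Rotate 0b1111010000001100 left by 8 (16-bit) = 0b110011110100 = 3316

3316


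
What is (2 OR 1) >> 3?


Step 1: 2 | 1 = 3
Step 2: 3 >> 3 = 0

0


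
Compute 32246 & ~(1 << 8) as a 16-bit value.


32246 & ~(1 << 8) = 31990

31990


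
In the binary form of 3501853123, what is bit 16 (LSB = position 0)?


0b11010000101110100000100111000011, position 16 = 0

0


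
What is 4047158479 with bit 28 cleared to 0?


4047158479 & ~(1 << 28) = 3778723023

3778723023


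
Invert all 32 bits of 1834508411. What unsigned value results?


1834508411 ^ 4294967295 = 2460458884

2460458884


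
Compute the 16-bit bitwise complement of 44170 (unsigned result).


~0b1010110010001010 = 0b101001101110101 = 21365 (16-bit unsigned)

21365


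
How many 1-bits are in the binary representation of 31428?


0b111101011000100 has 8 set bits

8


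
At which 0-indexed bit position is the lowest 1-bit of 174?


0b10101110. Lowest set bit at position 1

1


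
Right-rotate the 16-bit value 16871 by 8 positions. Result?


Rotate 0b100000111100111 right by 8 (16-bit) = 0b1110011101000001 = 59201

59201


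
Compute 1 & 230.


0b1 & 0b11100110 = 0b0 = 0

0


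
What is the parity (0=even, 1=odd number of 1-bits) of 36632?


0b1000111100011000 has 7 ones => parity 1

1


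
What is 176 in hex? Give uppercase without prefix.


176 = B0 hex

B0


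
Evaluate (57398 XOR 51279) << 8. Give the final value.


Step 1: 57398 ^ 51279 = 10361
Step 2: 10361 << 8 = 2652416

2652416


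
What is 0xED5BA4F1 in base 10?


ED5BA4F1 hex = 3982206193 decimal

3982206193


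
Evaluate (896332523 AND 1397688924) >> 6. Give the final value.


Step 1: 896332523 & 1397688924 = 290193992
Step 2: 290193992 >> 6 = 4534281

4534281


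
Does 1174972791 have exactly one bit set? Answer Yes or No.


0b1000110000010001010100101110111. Multiple bits set => No

No


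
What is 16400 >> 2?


0b100000000010000 >> 2 = 0b1000000000100 = 4100

4100


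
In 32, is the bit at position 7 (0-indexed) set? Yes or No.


0b100000, bit 7 = 0. No

No


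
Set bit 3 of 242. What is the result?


242 | (1 << 3) = 242 | 8 = 250

250


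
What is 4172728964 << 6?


0b11111000101101101100101010000100 << 6 = 0b11111000101101101100101010000100000000 = 267054653696

267054653696


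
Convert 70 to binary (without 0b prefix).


70 = 1000110 in binary

1000110


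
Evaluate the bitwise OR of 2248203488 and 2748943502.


0b10000110000000001101110011100000 | 0b10100011110110011000110010001110 = 0b10100111110110011101110011101110 = 2816072942

2816072942


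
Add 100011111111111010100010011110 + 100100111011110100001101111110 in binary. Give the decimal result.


100011111111111010100010011110 + 100100111011110100001101111110 = 1001000111011101110110000011100 = 1223617564

1223617564


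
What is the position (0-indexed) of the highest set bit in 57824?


0b1110000111100000. Highest set bit at position 15

15


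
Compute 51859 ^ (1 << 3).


51859 ^ (1 << 3) = 51859 ^ 8 = 51867

51867


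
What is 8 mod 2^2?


8 & 3 = 0

0


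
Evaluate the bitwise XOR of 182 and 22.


0b10110110 ^ 0b10110 = 0b10100000 = 160

160


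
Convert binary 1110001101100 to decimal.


1110001101100 in decimal = 7276

7276


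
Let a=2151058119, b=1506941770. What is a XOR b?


2151058119 ^ 1506941770 = 3655635341

3655635341


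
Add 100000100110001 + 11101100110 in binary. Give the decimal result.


100000100110001 + 11101100110 = 100100010010111 = 18583

18583


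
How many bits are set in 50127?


0b1100001111001111 has 10 set bits

10


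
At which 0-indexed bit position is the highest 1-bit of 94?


0b1011110. Highest set bit at position 6

6


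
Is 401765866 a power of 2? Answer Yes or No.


0b10111111100100111010111101010. Multiple bits set => No

No


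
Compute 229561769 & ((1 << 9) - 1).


229561769 & 511 = 425

425


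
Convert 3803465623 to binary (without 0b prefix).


3803465623 = 11100010101101000100011110010111 in binary

11100010101101000100011110010111


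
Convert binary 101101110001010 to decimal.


101101110001010 in decimal = 23434

23434


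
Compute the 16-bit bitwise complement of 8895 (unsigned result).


~0b10001010111111 = 0b1101110101000000 = 56640 (16-bit unsigned)

56640


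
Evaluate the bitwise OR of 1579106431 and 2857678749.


0b1011110000111110100000001111111 | 0b10101010010101001011011110011101 = 0b11111110010111111111011111111111 = 4267702271

4267702271


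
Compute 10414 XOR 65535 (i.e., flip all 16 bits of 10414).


10414 ^ 65535 = 55121

55121


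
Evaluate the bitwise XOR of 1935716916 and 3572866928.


0b1110011011000001011001000110100 ^ 0b11010100111101011001111101110000 = 0b10100111100101010010110101000100 = 2811571524

2811571524


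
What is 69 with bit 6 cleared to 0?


69 & ~(1 << 6) = 5

5


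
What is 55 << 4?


0b110111 << 4 = 0b1101110000 = 880

880


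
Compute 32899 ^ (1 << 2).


32899 ^ (1 << 2) = 32899 ^ 4 = 32903

32903


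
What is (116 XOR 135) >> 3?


Step 1: 116 ^ 135 = 243
Step 2: 243 >> 3 = 30

30


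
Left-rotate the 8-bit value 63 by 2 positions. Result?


Rotate 0b111111 left by 2 (8-bit) = 0b11111100 = 252

252


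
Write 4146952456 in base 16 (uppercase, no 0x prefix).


4146952456 = F72D7908 hex

F72D7908


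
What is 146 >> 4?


0b10010010 >> 4 = 0b1001 = 9

9


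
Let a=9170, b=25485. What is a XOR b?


9170 ^ 25485 = 16479

16479


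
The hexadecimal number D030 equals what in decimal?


D030 hex = 53296 decimal

53296


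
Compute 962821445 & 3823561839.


0b111001011000110111110101000101 & 0b11100011111001101110110001101111 = 0b100001011000100110110001000101 = 560098373

560098373


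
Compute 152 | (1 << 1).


152 | (1 << 1) = 152 | 2 = 154

154


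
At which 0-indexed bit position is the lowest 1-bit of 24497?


0b101111110110001. Lowest set bit at position 0

0


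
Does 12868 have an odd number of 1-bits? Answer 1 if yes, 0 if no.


0b11001001000100 has 5 ones => parity 1

1


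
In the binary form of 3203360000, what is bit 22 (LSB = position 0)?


0b10111110111011110110010100000000, position 22 = 1

1


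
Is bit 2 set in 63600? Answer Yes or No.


0b1111100001110000, bit 2 = 0. No

No


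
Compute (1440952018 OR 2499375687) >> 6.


Step 1: 1440952018 | 2499375687 = 3590029015
Step 2: 3590029015 >> 6 = 56094203

56094203


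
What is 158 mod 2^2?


158 & 3 = 2

2


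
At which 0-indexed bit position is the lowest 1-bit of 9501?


0b10010100011101. Lowest set bit at position 0

0


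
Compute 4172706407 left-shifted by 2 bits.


0b11111000101101100111001001100111 << 2 = 0b1111100010110110011100100110011100 = 16690825628

16690825628


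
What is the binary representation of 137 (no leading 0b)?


137 = 10001001 in binary

10001001


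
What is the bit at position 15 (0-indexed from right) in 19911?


0b100110111000111, position 15 = 0

0


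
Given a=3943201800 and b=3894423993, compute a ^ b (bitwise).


3943201800 ^ 3894423993 = 52972977

52972977


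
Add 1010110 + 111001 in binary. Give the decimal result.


1010110 + 111001 = 10001111 = 143

143


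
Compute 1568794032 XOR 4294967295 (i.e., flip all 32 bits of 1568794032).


1568794032 ^ 4294967295 = 2726173263

2726173263


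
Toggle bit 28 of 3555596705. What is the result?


3555596705 ^ (1 << 28) = 3555596705 ^ 268435456 = 3287161249

3287161249


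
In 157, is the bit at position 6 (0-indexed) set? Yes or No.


0b10011101, bit 6 = 0. No

No


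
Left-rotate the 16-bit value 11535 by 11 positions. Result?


Rotate 0b10110100001111 left by 11 (16-bit) = 0b111100101101000 = 31080

31080


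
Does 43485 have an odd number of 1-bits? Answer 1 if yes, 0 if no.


0b1010100111011101 has 10 ones => parity 0

0


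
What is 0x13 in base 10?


13 hex = 19 decimal

19


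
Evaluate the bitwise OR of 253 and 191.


0b11111101 | 0b10111111 = 0b11111111 = 255

255


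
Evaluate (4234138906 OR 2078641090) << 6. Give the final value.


Step 1: 4234138906 | 2078641090 = 4294959066
Step 2: 4294959066 << 6 = 274877380224

274877380224


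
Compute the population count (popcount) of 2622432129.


0b10011100010011110010001110000001 has 14 set bits

14


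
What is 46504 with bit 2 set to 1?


46504 | (1 << 2) = 46504 | 4 = 46508

46508


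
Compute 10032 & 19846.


0b10011100110000 & 0b100110110000110 = 0b10100000000 = 1280

1280


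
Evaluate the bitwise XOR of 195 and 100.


0b11000011 ^ 0b1100100 = 0b10100111 = 167

167


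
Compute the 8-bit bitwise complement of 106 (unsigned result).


~0b1101010 = 0b10010101 = 149 (8-bit unsigned)

149


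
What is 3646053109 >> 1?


0b11011001010100100101101011110101 >> 1 = 0b1101100101010010010110101111010 = 1823026554

1823026554


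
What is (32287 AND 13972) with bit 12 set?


Step 1: 32287 & 13972 = 13844
Step 2: 13844 | (1 << 12) = 13844 | 4096 = 13844

13844


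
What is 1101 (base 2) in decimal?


1101 in decimal = 13

13


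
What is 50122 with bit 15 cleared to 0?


50122 & ~(1 << 15) = 17354

17354


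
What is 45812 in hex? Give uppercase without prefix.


45812 = B2F4 hex

B2F4


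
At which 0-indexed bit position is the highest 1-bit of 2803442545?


0b10100111000110010010001101110001. Highest set bit at position 31

31


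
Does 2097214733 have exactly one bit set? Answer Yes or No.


0b1111101000000001111010100001101. Multiple bits set => No

No


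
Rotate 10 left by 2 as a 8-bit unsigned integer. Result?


Rotate 0b1010 left by 2 (8-bit) = 0b101000 = 40

40


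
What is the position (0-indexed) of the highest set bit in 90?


0b1011010. Highest set bit at position 6

6


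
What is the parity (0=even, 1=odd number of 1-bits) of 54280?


0b1101010000001000 has 5 ones => parity 1

1


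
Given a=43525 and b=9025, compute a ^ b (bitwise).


43525 ^ 9025 = 35140

35140


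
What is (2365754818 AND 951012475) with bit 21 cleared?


Step 1: 2365754818 & 951012475 = 134351938
Step 2: 134351938 & ~(1 << 21) = 134351938

134351938


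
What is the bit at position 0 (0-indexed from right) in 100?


0b1100100, position 0 = 0

0


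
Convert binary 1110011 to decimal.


1110011 in decimal = 115

115


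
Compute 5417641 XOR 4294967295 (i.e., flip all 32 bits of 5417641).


5417641 ^ 4294967295 = 4289549654

4289549654


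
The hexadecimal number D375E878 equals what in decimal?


D375E878 hex = 3547719800 decimal

3547719800


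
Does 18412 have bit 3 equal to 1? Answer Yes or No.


0b100011111101100, bit 3 = 1. Yes

Yes


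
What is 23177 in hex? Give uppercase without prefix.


23177 = 5A89 hex

5A89


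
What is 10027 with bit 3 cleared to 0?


10027 & ~(1 << 3) = 10019

10019


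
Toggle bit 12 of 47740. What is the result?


47740 ^ (1 << 12) = 47740 ^ 4096 = 43644

43644


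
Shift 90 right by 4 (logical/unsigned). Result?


0b1011010 >> 4 = 0b101 = 5

5


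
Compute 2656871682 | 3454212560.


0b10011110010111001010010100000010 | 0b11001101111000110001100111010000 = 0b11011111111111111011110111010010 = 3758079442

3758079442


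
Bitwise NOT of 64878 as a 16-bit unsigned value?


~0b1111110101101110 = 0b1010010001 = 657 (16-bit unsigned)

657


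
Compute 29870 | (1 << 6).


29870 | (1 << 6) = 29870 | 64 = 29934

29934


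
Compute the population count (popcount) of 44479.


0b1010110110111111 has 12 set bits

12


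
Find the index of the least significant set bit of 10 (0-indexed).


0b1010. Lowest set bit at position 1

1


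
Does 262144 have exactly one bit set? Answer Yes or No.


0b1000000000000000000. Only one bit set => Yes

Yes


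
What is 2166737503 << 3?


0b10000001001001011100101001011111 << 3 = 0b10000001001001011100101001011111000 = 17333900024

17333900024


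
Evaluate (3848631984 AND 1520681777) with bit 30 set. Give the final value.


Step 1: 3848631984 & 1520681777 = 1075921456
Step 2: 1075921456 | (1 << 30) = 1075921456 | 1073741824 = 1075921456

1075921456


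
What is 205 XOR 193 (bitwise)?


0b11001101 ^ 0b11000001 = 0b1100 = 12

12


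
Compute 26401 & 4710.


0b110011100100001 & 0b1001001100110 = 0b1000100000 = 544

544


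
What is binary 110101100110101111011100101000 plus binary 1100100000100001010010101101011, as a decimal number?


110101100110101111011100101000 + 1100100000100001010010101101011 = 10011001101010111001110010010011 = 2578160787

2578160787


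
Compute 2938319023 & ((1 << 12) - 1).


2938319023 & 4095 = 175

175


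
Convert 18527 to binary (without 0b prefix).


18527 = 100100001011111 in binary

100100001011111


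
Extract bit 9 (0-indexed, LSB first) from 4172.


0b1000001001100, position 9 = 0

0


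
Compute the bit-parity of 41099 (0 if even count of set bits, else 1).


0b1010000010001011 has 6 ones => parity 0

0


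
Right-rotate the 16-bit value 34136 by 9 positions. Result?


Rotate 0b1000010101011000 right by 9 (16-bit) = 0b1010110001000010 = 44098

44098


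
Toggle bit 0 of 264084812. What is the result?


264084812 ^ (1 << 0) = 264084812 ^ 1 = 264084813

264084813


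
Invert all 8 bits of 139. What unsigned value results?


139 ^ 255 = 116

116


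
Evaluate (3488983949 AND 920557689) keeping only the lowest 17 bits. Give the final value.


Step 1: 3488983949 & 920557689 = 114591753
Step 2: 114591753 & 131071 = 34825

34825


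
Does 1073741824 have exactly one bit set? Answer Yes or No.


0b1000000000000000000000000000000. Only one bit set => Yes

Yes


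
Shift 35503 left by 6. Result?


0b1000101010101111 << 6 = 0b1000101010101111000000 = 2272192

2272192


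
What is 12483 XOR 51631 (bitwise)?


0b11000011000011 ^ 0b1100100110101111 = 0b1111100101101100 = 63852

63852


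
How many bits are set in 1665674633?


0b1100011010010000010110110001001 has 13 set bits

13


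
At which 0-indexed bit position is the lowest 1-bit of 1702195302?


0b1100101011101010111000001100110. Lowest set bit at position 1

1


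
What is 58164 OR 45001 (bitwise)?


0b1110001100110100 | 0b1010111111001001 = 0b1110111111111101 = 61437

61437


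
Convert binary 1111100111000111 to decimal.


1111100111000111 in decimal = 63943

63943


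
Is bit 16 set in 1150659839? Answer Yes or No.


0b1000100100101011010110011111111, bit 16 = 1. Yes

Yes


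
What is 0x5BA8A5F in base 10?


5BA8A5F hex = 96111199 decimal

96111199


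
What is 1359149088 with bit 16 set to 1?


1359149088 | (1 << 16) = 1359149088 | 65536 = 1359214624

1359214624


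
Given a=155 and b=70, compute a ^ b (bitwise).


155 ^ 70 = 221

221


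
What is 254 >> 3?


0b11111110 >> 3 = 0b11111 = 31

31


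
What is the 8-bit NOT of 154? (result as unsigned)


~0b10011010 = 0b1100101 = 101 (8-bit unsigned)

101


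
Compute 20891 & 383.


0b101000110011011 & 0b101111111 = 0b100011011 = 283

283


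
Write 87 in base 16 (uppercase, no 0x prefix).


87 = 57 hex

57


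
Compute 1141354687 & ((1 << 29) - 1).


1141354687 & 536870911 = 67612863

67612863


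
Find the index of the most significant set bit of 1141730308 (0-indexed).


0b1000100000011010110110000000100. Highest set bit at position 30

30


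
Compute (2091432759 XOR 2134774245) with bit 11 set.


Step 1: 2091432759 ^ 2134774245 = 60205778
Step 2: 60205778 | (1 << 11) = 60205778 | 2048 = 60205778

60205778


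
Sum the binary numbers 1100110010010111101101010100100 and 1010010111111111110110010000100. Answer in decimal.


1100110010010111101101010100100 + 1010010111111111110110010000100 = 10111001010010111100011100101000 = 3108751144

3108751144


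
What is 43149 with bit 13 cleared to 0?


43149 & ~(1 << 13) = 34957

34957


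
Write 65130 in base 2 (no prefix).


65130 = 1111111001101010 in binary

1111111001101010


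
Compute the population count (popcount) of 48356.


0b1011110011100100 has 9 set bits

9


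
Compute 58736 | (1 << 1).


58736 | (1 << 1) = 58736 | 2 = 58738

58738


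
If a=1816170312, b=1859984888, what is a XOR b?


1816170312 ^ 1859984888 = 43881136

43881136


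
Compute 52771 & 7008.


0b1100111000100011 & 0b1101101100000 = 0b101000100000 = 2592

2592


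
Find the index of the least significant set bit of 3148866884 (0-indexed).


0b10111011101011111110010101000100. Lowest set bit at position 2

2


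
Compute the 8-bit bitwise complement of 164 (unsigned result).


~0b10100100 = 0b1011011 = 91 (8-bit unsigned)

91


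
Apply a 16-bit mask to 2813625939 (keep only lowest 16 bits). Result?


2813625939 & 65535 = 34387

34387


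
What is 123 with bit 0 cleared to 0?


123 & ~(1 << 0) = 122

122


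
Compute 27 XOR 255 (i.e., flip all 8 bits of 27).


27 ^ 255 = 228

228


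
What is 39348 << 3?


0b1001100110110100 << 3 = 0b1001100110110100000 = 314784

314784


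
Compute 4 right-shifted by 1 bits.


0b100 >> 1 = 0b10 = 2

2


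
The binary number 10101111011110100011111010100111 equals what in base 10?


10101111011110100011111010100111 in decimal = 2944024231

2944024231


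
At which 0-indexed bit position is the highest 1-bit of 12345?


0b11000000111001. Highest set bit at position 13

13


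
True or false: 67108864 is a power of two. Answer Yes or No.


0b100000000000000000000000000. Only one bit set => Yes

Yes


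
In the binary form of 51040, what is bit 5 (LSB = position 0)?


0b1100011101100000, position 5 = 1

1


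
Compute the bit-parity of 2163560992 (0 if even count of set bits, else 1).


0b10000000111101010101001000100000 has 11 ones => parity 1

1


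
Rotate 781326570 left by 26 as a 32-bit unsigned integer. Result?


Rotate 0b101110100100100001100011101010 left by 26 (32-bit) = 0b10101000101110100100100001100011 = 2830780515

2830780515


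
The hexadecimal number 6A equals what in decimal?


6A hex = 106 decimal

106


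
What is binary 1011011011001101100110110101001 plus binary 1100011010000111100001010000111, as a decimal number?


1011011011001101100110110101001 + 1100011010000111100001010000111 = 10111110101010101001000000110000 = 3198849072

3198849072


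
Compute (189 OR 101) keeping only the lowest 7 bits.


Step 1: 189 | 101 = 253
Step 2: 253 & 127 = 125

125


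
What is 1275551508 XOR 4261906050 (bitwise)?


0b1001100000001110101111100010100 ^ 0b11111110000001111000011010000010 = 0b10110010000000001101100110010110 = 2986400150

2986400150


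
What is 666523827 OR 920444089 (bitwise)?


0b100111101110100101100010110011 | 0b110110110111001101110010111001 = 0b110111111111101101110010111011 = 939449531

939449531


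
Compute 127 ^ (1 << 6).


127 ^ (1 << 6) = 127 ^ 64 = 63

63


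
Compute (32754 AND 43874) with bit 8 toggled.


Step 1: 32754 & 43874 = 11106
Step 2: 11106 ^ (1 << 8) = 11106 ^ 256 = 10850

10850


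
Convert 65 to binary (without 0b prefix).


65 = 1000001 in binary

1000001


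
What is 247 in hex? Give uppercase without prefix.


247 = F7 hex

F7


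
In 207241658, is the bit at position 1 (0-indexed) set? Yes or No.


0b1100010110100100000110111010, bit 1 = 1. Yes

Yes


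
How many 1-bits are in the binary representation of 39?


0b100111 has 4 set bits

4


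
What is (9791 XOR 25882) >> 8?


Step 1: 9791 ^ 25882 = 17189
Step 2: 17189 >> 8 = 67

67


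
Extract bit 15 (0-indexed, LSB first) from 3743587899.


0b11011111001000101001111000111011, position 15 = 1

1


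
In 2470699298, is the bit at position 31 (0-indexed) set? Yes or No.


0b10010011010000111110000100100010, bit 31 = 1. Yes

Yes


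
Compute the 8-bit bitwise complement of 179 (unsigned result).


~0b10110011 = 0b1001100 = 76 (8-bit unsigned)

76


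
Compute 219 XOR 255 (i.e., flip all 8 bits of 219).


219 ^ 255 = 36

36


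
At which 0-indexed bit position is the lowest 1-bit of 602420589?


0b100011111010000011010101101101. Lowest set bit at position 0

0


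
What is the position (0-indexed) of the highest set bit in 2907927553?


0b10101101010100110111010000000001. Highest set bit at position 31

31


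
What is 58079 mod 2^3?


58079 & 7 = 7

7


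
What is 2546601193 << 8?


0b10010111110010100000110011101001 << 8 = 0b1001011111001010000011001110100100000000 = 651929905408

651929905408


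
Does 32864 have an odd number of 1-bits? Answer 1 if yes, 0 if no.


0b1000000001100000 has 3 ones => parity 1

1


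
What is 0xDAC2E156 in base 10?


DAC2E156 hex = 3670204758 decimal

3670204758


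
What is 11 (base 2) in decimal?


11 in decimal = 3

3


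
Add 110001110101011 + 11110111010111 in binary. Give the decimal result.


110001110101011 + 11110111010111 = 1010000110000010 = 41346

41346


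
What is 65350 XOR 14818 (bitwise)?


0b1111111101000110 ^ 0b11100111100010 = 0b1100011010100100 = 50852

50852


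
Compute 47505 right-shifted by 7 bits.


0b1011100110010001 >> 7 = 0b101110011 = 371

371


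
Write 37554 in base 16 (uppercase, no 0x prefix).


37554 = 92B2 hex

92B2


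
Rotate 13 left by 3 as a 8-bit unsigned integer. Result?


Rotate 0b1101 left by 3 (8-bit) = 0b1101000 = 104

104


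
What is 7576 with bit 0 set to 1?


7576 | (1 << 0) = 7576 | 1 = 7577

7577


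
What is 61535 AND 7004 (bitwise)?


0b1111000001011111 & 0b1101101011100 = 0b1000001011100 = 4188

4188


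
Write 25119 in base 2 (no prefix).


25119 = 110001000011111 in binary

110001000011111


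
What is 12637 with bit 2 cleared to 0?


12637 & ~(1 << 2) = 12633

12633


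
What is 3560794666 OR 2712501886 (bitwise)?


0b11010100001111010110101000101010 | 0b10100001101011010111111001111110 = 0b11110101101111010111111001111110 = 4122836606

4122836606


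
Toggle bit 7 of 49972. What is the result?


49972 ^ (1 << 7) = 49972 ^ 128 = 50100

50100


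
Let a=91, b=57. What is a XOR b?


91 ^ 57 = 98

98


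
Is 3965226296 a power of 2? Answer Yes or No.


0b11101100010110001000110100111000. Multiple bits set => No

No


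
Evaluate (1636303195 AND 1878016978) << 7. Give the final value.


Step 1: 1636303195 & 1878016978 = 1635778898
Step 2: 1635778898 << 7 = 209379698944

209379698944


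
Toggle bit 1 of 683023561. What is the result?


683023561 ^ (1 << 1) = 683023561 ^ 2 = 683023563

683023563


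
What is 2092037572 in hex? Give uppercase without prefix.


2092037572 = 7CB1F5C4 hex

7CB1F5C4


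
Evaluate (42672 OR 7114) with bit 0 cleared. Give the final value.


Step 1: 42672 | 7114 = 49146
Step 2: 49146 & ~(1 << 0) = 49146

49146


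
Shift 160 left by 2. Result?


0b10100000 << 2 = 0b1010000000 = 640

640


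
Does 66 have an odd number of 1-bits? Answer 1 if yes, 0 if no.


0b1000010 has 2 ones => parity 0

0


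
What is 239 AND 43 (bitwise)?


0b11101111 & 0b101011 = 0b101011 = 43

43


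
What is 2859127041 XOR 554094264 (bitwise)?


0b10101010011010101101000100000001 ^ 0b100001000001101100111010111000 = 0b10001011011011000001111110111001 = 2339119033

2339119033


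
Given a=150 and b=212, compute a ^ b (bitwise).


150 ^ 212 = 66

66


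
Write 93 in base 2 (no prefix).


93 = 1011101 in binary

1011101


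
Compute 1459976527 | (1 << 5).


1459976527 | (1 << 5) = 1459976527 | 32 = 1459976559

1459976559


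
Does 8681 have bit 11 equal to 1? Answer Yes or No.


0b10000111101001, bit 11 = 0. No

No


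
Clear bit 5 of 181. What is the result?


181 & ~(1 << 5) = 149

149


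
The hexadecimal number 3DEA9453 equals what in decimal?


3DEA9453 hex = 1038783571 decimal

1038783571


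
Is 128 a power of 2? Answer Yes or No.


0b10000000. Only one bit set => Yes

Yes


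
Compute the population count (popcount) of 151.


0b10010111 has 5 set bits

5


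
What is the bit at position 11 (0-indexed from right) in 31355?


0b111101001111011, position 11 = 1

1


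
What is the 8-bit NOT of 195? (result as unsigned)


~0b11000011 = 0b111100 = 60 (8-bit unsigned)

60


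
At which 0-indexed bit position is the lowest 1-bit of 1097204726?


0b1000001011001100000001111110110. Lowest set bit at position 1

1


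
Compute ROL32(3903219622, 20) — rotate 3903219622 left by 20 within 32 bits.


Rotate 0b11101000101001100110011110100110 left by 20 (32-bit) = 0b1111010011011101000101001100110 = 2054064742

2054064742


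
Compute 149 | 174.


0b10010101 | 0b10101110 = 0b10111111 = 191

191


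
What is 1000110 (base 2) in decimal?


1000110 in decimal = 70

70


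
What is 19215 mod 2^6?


19215 & 63 = 15

15


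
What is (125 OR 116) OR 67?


Step 1: 125 | 116 = 125
Step 2: 125 | 67 = 127

127


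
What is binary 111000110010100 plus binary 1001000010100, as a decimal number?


111000110010100 + 1001000010100 = 1000001110101000 = 33704

33704


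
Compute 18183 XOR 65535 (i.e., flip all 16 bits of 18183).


18183 ^ 65535 = 47352

47352


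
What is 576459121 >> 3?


0b100010010111000001000101110001 >> 3 = 0b100010010111000001000101110 = 72057390

72057390


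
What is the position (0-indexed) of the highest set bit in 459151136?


0b11011010111100001011100100000. Highest set bit at position 28

28


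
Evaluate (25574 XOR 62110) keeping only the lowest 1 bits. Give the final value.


Step 1: 25574 ^ 62110 = 37240
Step 2: 37240 & 1 = 0

0


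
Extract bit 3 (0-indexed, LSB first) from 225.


0b11100001, position 3 = 0

0


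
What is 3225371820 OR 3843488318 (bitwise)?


0b11000000001111110100010010101100 | 0b11100101000101101111101000111110 = 0b11100101001111111111111010111110 = 3846176446

3846176446


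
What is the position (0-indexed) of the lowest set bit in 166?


0b10100110. Lowest set bit at position 1

1


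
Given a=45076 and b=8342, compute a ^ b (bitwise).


45076 ^ 8342 = 36994

36994


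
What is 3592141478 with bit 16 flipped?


3592141478 ^ (1 << 16) = 3592141478 ^ 65536 = 3592075942

3592075942


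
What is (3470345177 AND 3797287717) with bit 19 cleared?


Step 1: 3470345177 & 3797287717 = 3260023553
Step 2: 3260023553 & ~(1 << 19) = 3260023553

3260023553


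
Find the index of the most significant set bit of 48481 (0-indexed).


0b1011110101100001. Highest set bit at position 15

15


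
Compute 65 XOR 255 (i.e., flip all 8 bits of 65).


65 ^ 255 = 190

190


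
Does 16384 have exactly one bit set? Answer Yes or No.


0b100000000000000. Only one bit set => Yes

Yes


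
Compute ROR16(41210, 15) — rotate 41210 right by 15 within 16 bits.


Rotate 0b1010000011111010 right by 15 (16-bit) = 0b100000111110101 = 16885

16885


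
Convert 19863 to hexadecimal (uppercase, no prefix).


19863 = 4D97 hex

4D97


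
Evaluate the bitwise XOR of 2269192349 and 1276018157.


0b10000111010000010010000010011101 ^ 0b1001100000011100111110111101101 = 0b11001011010011110101110101110000 = 3410976112

3410976112


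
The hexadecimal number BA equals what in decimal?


BA hex = 186 decimal

186


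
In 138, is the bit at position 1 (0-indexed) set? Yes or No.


0b10001010, bit 1 = 1. Yes

Yes


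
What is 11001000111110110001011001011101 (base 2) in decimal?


11001000111110110001011001011101 in decimal = 3371898461

3371898461


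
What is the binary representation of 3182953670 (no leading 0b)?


3182953670 = 10111101101110000000010011000110 in binary

10111101101110000000010011000110


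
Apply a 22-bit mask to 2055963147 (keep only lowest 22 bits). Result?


2055963147 & 4194303 = 754187

754187


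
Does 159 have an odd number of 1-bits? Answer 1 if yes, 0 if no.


0b10011111 has 6 ones => parity 0

0


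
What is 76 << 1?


0b1001100 << 1 = 0b10011000 = 152

152


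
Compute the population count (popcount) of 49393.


0b1100000011110001 has 7 set bits

7


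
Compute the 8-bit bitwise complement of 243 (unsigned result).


~0b11110011 = 0b1100 = 12 (8-bit unsigned)

12


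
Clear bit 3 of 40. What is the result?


40 & ~(1 << 3) = 32

32


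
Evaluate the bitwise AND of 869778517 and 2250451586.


0b110011110101111100010001010101 & 0b10000110001000110010101010000010 = 0b10000000110000000000000000 = 33751040

33751040


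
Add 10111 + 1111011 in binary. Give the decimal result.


10111 + 1111011 = 10010010 = 146

146


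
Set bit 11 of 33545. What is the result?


33545 | (1 << 11) = 33545 | 2048 = 35593

35593


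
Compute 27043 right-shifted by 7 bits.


0b110100110100011 >> 7 = 0b11010011 = 211

211


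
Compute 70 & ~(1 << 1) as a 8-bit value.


70 & ~(1 << 1) = 68

68


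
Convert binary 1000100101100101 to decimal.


1000100101100101 in decimal = 35173

35173


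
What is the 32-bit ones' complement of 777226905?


777226905 ^ 4294967295 = 3517740390

3517740390


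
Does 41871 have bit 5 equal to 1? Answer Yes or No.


0b1010001110001111, bit 5 = 0. No

No


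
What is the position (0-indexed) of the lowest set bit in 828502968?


0b110001011000011111001110111000. Lowest set bit at position 3

3


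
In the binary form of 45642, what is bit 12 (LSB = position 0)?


0b1011001001001010, position 12 = 1

1


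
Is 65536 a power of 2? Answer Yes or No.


0b10000000000000000. Only one bit set => Yes

Yes


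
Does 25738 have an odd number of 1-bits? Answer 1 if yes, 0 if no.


0b110010010001010 has 6 ones => parity 0

0


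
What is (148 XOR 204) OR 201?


Step 1: 148 ^ 204 = 88
Step 2: 88 | 201 = 217

217


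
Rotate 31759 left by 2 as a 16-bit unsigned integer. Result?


Rotate 0b111110000001111 left by 2 (16-bit) = 0b1111000000111101 = 61501

61501


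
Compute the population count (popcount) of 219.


0b11011011 has 6 set bits

6


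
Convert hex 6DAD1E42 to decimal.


6DAD1E42 hex = 1840062018 decimal

1840062018


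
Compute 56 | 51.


0b111000 | 0b110011 = 0b111011 = 59

59


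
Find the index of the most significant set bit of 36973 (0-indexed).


0b1001000001101101. Highest set bit at position 15

15


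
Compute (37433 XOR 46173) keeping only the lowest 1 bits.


Step 1: 37433 ^ 46173 = 9828
Step 2: 9828 & 1 = 0

0


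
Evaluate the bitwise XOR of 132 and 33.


0b10000100 ^ 0b100001 = 0b10100101 = 165

165


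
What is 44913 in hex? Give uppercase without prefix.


44913 = AF71 hex

AF71


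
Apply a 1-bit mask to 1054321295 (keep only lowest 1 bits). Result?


1054321295 & 1 = 1

1


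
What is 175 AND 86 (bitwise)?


0b10101111 & 0b1010110 = 0b110 = 6

6


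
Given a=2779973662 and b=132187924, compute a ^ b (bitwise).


2779973662 ^ 132187924 = 2723286794

2723286794


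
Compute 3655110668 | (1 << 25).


3655110668 | (1 << 25) = 3655110668 | 33554432 = 3688665100

3688665100


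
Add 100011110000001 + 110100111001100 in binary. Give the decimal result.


100011110000001 + 110100111001100 = 1011000101001101 = 45389

45389


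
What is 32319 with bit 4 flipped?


32319 ^ (1 << 4) = 32319 ^ 16 = 32303

32303


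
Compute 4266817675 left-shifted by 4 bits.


0b11111110010100100111100010001011 << 4 = 0b111111100101001001111000100010110000 = 68269082800

68269082800


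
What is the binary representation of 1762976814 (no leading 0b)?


1762976814 = 1101001000101001110010000101110 in binary

1101001000101001110010000101110


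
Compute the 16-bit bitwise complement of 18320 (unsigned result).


~0b100011110010000 = 0b1011100001101111 = 47215 (16-bit unsigned)

47215


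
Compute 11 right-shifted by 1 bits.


0b1011 >> 1 = 0b101 = 5

5


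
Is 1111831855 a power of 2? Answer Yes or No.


0b1000010010001010011010100101111. Multiple bits set => No

No


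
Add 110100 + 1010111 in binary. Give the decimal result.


110100 + 1010111 = 10001011 = 139

139


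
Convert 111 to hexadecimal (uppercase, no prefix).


111 = 6F hex

6F


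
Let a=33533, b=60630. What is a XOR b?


33533 ^ 60630 = 28203

28203


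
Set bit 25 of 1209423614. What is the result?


1209423614 | (1 << 25) = 1209423614 | 33554432 = 1242978046

1242978046


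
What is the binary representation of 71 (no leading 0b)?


71 = 1000111 in binary

1000111


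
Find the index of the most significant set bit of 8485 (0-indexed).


0b10000100100101. Highest set bit at position 13

13


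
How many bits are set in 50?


0b110010 has 3 set bits

3


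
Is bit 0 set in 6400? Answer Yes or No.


0b1100100000000, bit 0 = 0. No

No


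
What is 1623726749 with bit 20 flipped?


1623726749 ^ (1 << 20) = 1623726749 ^ 1048576 = 1624775325

1624775325
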